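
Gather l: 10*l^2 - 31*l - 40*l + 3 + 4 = 10*l^2 - 71*l + 7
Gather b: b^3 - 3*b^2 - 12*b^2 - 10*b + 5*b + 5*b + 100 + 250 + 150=b^3 - 15*b^2 + 500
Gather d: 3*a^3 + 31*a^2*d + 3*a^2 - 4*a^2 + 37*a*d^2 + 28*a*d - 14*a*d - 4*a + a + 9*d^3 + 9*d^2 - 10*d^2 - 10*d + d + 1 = 3*a^3 - a^2 - 3*a + 9*d^3 + d^2*(37*a - 1) + d*(31*a^2 + 14*a - 9) + 1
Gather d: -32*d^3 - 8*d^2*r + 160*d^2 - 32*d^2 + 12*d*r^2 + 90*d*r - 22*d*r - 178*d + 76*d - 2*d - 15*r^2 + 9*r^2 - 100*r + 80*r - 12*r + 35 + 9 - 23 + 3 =-32*d^3 + d^2*(128 - 8*r) + d*(12*r^2 + 68*r - 104) - 6*r^2 - 32*r + 24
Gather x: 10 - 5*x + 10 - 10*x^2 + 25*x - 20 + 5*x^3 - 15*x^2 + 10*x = 5*x^3 - 25*x^2 + 30*x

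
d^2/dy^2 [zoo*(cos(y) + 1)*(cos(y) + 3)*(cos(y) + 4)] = zoo*cos(y) + zoo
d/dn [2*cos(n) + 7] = -2*sin(n)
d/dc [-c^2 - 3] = -2*c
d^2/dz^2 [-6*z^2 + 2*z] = -12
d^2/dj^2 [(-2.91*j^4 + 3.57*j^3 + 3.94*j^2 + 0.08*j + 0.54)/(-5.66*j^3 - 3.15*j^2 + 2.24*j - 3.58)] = (-2.27373675443232e-13*j^7 + 6.39576999999827*j^6 - 763.934664*j^5 + 636.696084*j^4 + 575.754228*j^3 + 914.289636*j^2 - 180.601416*j - 95.516152)/(181.321496*j^9 + 302.73642*j^8 - 46.795182*j^7 + 135.696459*j^6 + 401.486568*j^5 - 118.348062*j^4 + 54.820168*j^3 + 175.004004*j^2 - 86.126208*j + 45.882712)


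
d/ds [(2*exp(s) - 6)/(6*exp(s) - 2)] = 8*exp(s)/(3*exp(s) - 1)^2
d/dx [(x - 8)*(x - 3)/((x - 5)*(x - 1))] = (5*x^2 - 38*x + 89)/(x^4 - 12*x^3 + 46*x^2 - 60*x + 25)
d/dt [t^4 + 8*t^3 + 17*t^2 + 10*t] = 4*t^3 + 24*t^2 + 34*t + 10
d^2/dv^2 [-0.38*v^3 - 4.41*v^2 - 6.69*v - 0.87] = -2.28*v - 8.82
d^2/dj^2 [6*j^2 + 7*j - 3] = 12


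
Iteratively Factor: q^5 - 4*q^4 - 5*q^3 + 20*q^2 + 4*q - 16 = (q - 1)*(q^4 - 3*q^3 - 8*q^2 + 12*q + 16) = (q - 2)*(q - 1)*(q^3 - q^2 - 10*q - 8) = (q - 2)*(q - 1)*(q + 2)*(q^2 - 3*q - 4) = (q - 4)*(q - 2)*(q - 1)*(q + 2)*(q + 1)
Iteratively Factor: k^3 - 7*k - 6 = (k - 3)*(k^2 + 3*k + 2) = (k - 3)*(k + 2)*(k + 1)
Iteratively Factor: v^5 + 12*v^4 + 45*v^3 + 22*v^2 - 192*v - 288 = (v + 3)*(v^4 + 9*v^3 + 18*v^2 - 32*v - 96) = (v + 3)*(v + 4)*(v^3 + 5*v^2 - 2*v - 24) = (v + 3)*(v + 4)^2*(v^2 + v - 6) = (v + 3)^2*(v + 4)^2*(v - 2)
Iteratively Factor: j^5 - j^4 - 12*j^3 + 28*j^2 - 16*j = (j)*(j^4 - j^3 - 12*j^2 + 28*j - 16) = j*(j - 2)*(j^3 + j^2 - 10*j + 8) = j*(j - 2)*(j + 4)*(j^2 - 3*j + 2) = j*(j - 2)^2*(j + 4)*(j - 1)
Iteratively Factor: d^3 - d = (d + 1)*(d^2 - d) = d*(d + 1)*(d - 1)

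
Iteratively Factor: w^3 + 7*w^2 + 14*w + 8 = (w + 1)*(w^2 + 6*w + 8) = (w + 1)*(w + 4)*(w + 2)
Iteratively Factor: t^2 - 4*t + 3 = (t - 3)*(t - 1)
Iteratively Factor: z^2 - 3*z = (z)*(z - 3)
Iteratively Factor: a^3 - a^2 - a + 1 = (a - 1)*(a^2 - 1) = (a - 1)^2*(a + 1)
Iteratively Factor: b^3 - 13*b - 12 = (b + 3)*(b^2 - 3*b - 4) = (b - 4)*(b + 3)*(b + 1)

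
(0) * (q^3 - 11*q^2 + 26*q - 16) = 0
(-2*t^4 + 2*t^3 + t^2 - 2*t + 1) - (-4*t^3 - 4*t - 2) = -2*t^4 + 6*t^3 + t^2 + 2*t + 3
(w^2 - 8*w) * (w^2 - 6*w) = w^4 - 14*w^3 + 48*w^2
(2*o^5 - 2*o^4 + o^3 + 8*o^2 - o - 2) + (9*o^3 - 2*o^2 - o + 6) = 2*o^5 - 2*o^4 + 10*o^3 + 6*o^2 - 2*o + 4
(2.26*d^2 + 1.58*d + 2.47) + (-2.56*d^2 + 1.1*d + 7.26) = -0.3*d^2 + 2.68*d + 9.73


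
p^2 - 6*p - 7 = (p - 7)*(p + 1)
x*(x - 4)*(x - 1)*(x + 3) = x^4 - 2*x^3 - 11*x^2 + 12*x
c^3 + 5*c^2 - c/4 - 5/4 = (c - 1/2)*(c + 1/2)*(c + 5)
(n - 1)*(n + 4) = n^2 + 3*n - 4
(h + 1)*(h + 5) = h^2 + 6*h + 5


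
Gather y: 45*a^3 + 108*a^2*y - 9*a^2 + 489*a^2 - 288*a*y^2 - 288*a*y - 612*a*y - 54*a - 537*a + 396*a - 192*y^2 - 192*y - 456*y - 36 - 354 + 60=45*a^3 + 480*a^2 - 195*a + y^2*(-288*a - 192) + y*(108*a^2 - 900*a - 648) - 330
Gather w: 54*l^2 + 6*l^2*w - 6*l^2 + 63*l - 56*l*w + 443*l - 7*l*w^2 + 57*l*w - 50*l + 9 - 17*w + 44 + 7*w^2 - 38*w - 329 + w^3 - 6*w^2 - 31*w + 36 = 48*l^2 + 456*l + w^3 + w^2*(1 - 7*l) + w*(6*l^2 + l - 86) - 240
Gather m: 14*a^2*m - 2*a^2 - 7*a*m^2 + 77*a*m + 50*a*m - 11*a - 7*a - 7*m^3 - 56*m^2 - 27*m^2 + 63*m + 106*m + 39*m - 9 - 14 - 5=-2*a^2 - 18*a - 7*m^3 + m^2*(-7*a - 83) + m*(14*a^2 + 127*a + 208) - 28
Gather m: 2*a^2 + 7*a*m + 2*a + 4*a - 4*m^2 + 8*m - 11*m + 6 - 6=2*a^2 + 6*a - 4*m^2 + m*(7*a - 3)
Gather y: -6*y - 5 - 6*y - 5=-12*y - 10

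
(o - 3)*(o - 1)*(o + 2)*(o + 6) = o^4 + 4*o^3 - 17*o^2 - 24*o + 36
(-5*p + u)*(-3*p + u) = 15*p^2 - 8*p*u + u^2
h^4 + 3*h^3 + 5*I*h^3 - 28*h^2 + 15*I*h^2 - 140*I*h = h*(h - 4)*(h + 7)*(h + 5*I)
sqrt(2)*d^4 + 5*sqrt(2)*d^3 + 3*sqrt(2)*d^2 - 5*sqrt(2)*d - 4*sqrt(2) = (d - 1)*(d + 1)*(d + 4)*(sqrt(2)*d + sqrt(2))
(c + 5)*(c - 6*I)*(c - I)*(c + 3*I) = c^4 + 5*c^3 - 4*I*c^3 + 15*c^2 - 20*I*c^2 + 75*c - 18*I*c - 90*I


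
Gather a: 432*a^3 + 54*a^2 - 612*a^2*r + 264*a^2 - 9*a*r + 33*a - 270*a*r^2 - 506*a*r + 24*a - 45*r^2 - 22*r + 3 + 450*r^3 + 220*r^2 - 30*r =432*a^3 + a^2*(318 - 612*r) + a*(-270*r^2 - 515*r + 57) + 450*r^3 + 175*r^2 - 52*r + 3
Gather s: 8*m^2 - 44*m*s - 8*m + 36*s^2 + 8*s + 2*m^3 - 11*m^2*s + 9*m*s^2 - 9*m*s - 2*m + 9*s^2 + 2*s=2*m^3 + 8*m^2 - 10*m + s^2*(9*m + 45) + s*(-11*m^2 - 53*m + 10)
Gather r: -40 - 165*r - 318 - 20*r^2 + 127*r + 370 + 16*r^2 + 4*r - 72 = -4*r^2 - 34*r - 60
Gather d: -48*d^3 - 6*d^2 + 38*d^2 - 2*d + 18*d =-48*d^3 + 32*d^2 + 16*d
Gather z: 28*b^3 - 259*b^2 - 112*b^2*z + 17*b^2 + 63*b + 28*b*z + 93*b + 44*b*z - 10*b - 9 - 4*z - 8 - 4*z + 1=28*b^3 - 242*b^2 + 146*b + z*(-112*b^2 + 72*b - 8) - 16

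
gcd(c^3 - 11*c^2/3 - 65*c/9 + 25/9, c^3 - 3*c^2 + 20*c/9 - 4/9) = c - 1/3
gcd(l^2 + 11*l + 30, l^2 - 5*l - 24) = 1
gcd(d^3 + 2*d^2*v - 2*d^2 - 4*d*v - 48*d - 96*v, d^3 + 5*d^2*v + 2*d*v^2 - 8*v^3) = d + 2*v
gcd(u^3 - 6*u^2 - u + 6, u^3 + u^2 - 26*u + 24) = u - 1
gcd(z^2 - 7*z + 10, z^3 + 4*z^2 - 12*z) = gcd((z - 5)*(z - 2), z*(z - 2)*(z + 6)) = z - 2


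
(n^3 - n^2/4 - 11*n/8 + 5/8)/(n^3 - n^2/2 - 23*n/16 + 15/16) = 2*(2*n - 1)/(4*n - 3)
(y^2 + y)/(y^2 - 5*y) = (y + 1)/(y - 5)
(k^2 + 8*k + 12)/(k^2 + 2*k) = (k + 6)/k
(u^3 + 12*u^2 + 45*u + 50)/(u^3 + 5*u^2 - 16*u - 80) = (u^2 + 7*u + 10)/(u^2 - 16)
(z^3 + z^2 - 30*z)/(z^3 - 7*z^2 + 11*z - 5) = z*(z + 6)/(z^2 - 2*z + 1)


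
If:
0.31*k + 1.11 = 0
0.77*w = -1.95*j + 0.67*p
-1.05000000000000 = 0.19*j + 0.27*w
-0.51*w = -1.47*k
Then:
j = 9.14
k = -3.58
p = 14.74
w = -10.32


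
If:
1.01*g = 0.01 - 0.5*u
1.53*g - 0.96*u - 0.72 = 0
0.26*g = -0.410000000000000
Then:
No Solution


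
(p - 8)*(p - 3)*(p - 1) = p^3 - 12*p^2 + 35*p - 24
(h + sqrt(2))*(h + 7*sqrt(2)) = h^2 + 8*sqrt(2)*h + 14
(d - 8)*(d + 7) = d^2 - d - 56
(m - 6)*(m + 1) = m^2 - 5*m - 6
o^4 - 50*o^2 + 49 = (o - 7)*(o - 1)*(o + 1)*(o + 7)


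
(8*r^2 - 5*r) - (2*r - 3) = 8*r^2 - 7*r + 3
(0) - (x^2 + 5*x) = -x^2 - 5*x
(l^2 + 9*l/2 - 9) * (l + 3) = l^3 + 15*l^2/2 + 9*l/2 - 27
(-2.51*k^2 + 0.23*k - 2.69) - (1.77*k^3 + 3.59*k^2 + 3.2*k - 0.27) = -1.77*k^3 - 6.1*k^2 - 2.97*k - 2.42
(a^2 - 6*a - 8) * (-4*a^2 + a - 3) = -4*a^4 + 25*a^3 + 23*a^2 + 10*a + 24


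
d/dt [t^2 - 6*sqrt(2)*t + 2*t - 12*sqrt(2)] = 2*t - 6*sqrt(2) + 2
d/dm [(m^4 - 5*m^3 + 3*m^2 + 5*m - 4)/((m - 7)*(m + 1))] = (2*m^3 - 27*m^2 + 84*m - 59)/(m^2 - 14*m + 49)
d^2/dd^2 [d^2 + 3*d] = 2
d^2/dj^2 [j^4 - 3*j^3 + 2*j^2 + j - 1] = 12*j^2 - 18*j + 4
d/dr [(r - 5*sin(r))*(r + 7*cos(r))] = -(r - 5*sin(r))*(7*sin(r) - 1) - (r + 7*cos(r))*(5*cos(r) - 1)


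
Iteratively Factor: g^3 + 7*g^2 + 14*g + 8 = (g + 4)*(g^2 + 3*g + 2) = (g + 1)*(g + 4)*(g + 2)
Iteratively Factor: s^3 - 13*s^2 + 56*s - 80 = (s - 4)*(s^2 - 9*s + 20) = (s - 4)^2*(s - 5)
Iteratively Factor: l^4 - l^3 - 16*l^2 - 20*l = (l - 5)*(l^3 + 4*l^2 + 4*l) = (l - 5)*(l + 2)*(l^2 + 2*l) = l*(l - 5)*(l + 2)*(l + 2)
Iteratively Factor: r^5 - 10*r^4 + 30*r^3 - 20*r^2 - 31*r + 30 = (r + 1)*(r^4 - 11*r^3 + 41*r^2 - 61*r + 30) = (r - 1)*(r + 1)*(r^3 - 10*r^2 + 31*r - 30) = (r - 2)*(r - 1)*(r + 1)*(r^2 - 8*r + 15) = (r - 3)*(r - 2)*(r - 1)*(r + 1)*(r - 5)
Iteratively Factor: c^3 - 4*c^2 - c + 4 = (c + 1)*(c^2 - 5*c + 4) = (c - 4)*(c + 1)*(c - 1)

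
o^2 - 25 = (o - 5)*(o + 5)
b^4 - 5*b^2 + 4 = (b - 2)*(b - 1)*(b + 1)*(b + 2)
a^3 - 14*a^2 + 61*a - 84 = (a - 7)*(a - 4)*(a - 3)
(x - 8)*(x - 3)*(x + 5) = x^3 - 6*x^2 - 31*x + 120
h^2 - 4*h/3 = h*(h - 4/3)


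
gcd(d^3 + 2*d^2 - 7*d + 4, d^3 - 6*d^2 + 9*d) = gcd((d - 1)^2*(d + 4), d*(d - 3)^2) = 1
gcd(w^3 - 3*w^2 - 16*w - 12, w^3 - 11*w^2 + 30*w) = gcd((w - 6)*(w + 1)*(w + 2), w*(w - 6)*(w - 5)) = w - 6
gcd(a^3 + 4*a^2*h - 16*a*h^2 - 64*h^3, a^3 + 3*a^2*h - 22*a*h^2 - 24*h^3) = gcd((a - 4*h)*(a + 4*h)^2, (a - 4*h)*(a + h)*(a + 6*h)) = a - 4*h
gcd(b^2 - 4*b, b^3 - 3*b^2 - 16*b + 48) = b - 4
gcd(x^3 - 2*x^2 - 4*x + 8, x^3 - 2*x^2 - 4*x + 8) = x^3 - 2*x^2 - 4*x + 8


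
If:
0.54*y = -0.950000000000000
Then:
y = -1.76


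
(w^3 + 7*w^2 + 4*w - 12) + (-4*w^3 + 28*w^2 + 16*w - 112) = -3*w^3 + 35*w^2 + 20*w - 124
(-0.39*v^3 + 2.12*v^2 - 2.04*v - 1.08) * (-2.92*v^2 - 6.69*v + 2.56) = 1.1388*v^5 - 3.5813*v^4 - 9.2244*v^3 + 22.2284*v^2 + 2.0028*v - 2.7648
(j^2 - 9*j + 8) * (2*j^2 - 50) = 2*j^4 - 18*j^3 - 34*j^2 + 450*j - 400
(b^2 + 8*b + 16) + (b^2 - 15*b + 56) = 2*b^2 - 7*b + 72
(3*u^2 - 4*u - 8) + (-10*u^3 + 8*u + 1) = -10*u^3 + 3*u^2 + 4*u - 7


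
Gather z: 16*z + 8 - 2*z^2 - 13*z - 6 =-2*z^2 + 3*z + 2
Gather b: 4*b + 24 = 4*b + 24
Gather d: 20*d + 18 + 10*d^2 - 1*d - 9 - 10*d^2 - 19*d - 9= 0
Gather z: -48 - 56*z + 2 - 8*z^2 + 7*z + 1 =-8*z^2 - 49*z - 45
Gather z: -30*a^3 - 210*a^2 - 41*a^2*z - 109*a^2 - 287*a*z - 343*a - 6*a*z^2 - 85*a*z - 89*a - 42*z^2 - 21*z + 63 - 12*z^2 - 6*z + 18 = -30*a^3 - 319*a^2 - 432*a + z^2*(-6*a - 54) + z*(-41*a^2 - 372*a - 27) + 81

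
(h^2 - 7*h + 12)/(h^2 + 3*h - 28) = (h - 3)/(h + 7)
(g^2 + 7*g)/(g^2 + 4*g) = (g + 7)/(g + 4)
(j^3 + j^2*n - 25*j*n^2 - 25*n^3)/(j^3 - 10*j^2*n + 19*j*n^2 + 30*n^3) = (j + 5*n)/(j - 6*n)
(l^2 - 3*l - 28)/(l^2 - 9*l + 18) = (l^2 - 3*l - 28)/(l^2 - 9*l + 18)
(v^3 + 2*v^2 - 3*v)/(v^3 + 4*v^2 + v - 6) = v/(v + 2)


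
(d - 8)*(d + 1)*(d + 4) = d^3 - 3*d^2 - 36*d - 32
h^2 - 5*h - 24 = (h - 8)*(h + 3)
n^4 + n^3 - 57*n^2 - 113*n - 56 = (n - 8)*(n + 1)^2*(n + 7)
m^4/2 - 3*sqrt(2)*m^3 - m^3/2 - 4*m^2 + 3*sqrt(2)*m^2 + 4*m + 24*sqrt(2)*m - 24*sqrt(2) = (m/2 + sqrt(2))*(m - 1)*(m - 6*sqrt(2))*(m - 2*sqrt(2))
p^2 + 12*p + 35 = (p + 5)*(p + 7)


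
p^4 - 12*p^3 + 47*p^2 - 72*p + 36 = (p - 6)*(p - 3)*(p - 2)*(p - 1)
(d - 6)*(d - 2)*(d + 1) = d^3 - 7*d^2 + 4*d + 12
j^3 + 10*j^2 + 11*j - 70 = (j - 2)*(j + 5)*(j + 7)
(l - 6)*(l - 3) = l^2 - 9*l + 18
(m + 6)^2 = m^2 + 12*m + 36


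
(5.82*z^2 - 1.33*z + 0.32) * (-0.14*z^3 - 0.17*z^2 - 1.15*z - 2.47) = -0.8148*z^5 - 0.8032*z^4 - 6.5117*z^3 - 12.9003*z^2 + 2.9171*z - 0.7904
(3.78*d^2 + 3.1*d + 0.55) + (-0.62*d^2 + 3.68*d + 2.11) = 3.16*d^2 + 6.78*d + 2.66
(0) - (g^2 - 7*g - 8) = -g^2 + 7*g + 8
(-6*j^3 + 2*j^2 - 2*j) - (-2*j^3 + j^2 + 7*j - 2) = -4*j^3 + j^2 - 9*j + 2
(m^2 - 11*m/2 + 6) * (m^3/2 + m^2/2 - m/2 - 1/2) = m^5/2 - 9*m^4/4 - m^3/4 + 21*m^2/4 - m/4 - 3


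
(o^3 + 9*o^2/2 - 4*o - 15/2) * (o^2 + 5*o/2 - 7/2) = o^5 + 7*o^4 + 15*o^3/4 - 133*o^2/4 - 19*o/4 + 105/4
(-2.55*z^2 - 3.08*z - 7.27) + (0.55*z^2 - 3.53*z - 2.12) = -2.0*z^2 - 6.61*z - 9.39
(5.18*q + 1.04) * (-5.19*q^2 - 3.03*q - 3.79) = -26.8842*q^3 - 21.093*q^2 - 22.7834*q - 3.9416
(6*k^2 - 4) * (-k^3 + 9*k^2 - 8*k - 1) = -6*k^5 + 54*k^4 - 44*k^3 - 42*k^2 + 32*k + 4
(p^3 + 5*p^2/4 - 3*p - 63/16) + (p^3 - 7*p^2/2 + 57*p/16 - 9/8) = 2*p^3 - 9*p^2/4 + 9*p/16 - 81/16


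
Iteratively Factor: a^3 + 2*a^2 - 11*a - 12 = (a + 4)*(a^2 - 2*a - 3) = (a - 3)*(a + 4)*(a + 1)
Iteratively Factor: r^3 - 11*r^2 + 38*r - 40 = (r - 2)*(r^2 - 9*r + 20) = (r - 4)*(r - 2)*(r - 5)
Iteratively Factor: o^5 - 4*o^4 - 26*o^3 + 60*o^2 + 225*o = (o - 5)*(o^4 + o^3 - 21*o^2 - 45*o) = (o - 5)^2*(o^3 + 6*o^2 + 9*o) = o*(o - 5)^2*(o^2 + 6*o + 9) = o*(o - 5)^2*(o + 3)*(o + 3)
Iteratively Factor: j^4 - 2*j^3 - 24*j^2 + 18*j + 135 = (j - 3)*(j^3 + j^2 - 21*j - 45) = (j - 3)*(j + 3)*(j^2 - 2*j - 15) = (j - 5)*(j - 3)*(j + 3)*(j + 3)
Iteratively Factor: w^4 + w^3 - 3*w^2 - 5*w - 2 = (w + 1)*(w^3 - 3*w - 2) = (w - 2)*(w + 1)*(w^2 + 2*w + 1) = (w - 2)*(w + 1)^2*(w + 1)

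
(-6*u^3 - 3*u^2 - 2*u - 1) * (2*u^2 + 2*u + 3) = -12*u^5 - 18*u^4 - 28*u^3 - 15*u^2 - 8*u - 3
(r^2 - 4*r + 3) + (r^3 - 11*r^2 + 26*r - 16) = r^3 - 10*r^2 + 22*r - 13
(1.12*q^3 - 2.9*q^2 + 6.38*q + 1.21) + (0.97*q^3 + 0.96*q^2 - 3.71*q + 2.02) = 2.09*q^3 - 1.94*q^2 + 2.67*q + 3.23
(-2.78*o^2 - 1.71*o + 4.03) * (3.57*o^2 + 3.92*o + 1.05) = -9.9246*o^4 - 17.0023*o^3 + 4.7649*o^2 + 14.0021*o + 4.2315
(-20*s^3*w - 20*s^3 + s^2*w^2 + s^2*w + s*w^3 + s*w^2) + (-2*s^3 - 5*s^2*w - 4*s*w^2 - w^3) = -20*s^3*w - 22*s^3 + s^2*w^2 - 4*s^2*w + s*w^3 - 3*s*w^2 - w^3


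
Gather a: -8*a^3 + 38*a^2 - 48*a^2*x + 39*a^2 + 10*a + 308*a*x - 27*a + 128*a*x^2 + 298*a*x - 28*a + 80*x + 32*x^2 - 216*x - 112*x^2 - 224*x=-8*a^3 + a^2*(77 - 48*x) + a*(128*x^2 + 606*x - 45) - 80*x^2 - 360*x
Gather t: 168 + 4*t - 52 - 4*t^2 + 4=-4*t^2 + 4*t + 120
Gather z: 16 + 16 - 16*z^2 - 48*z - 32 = -16*z^2 - 48*z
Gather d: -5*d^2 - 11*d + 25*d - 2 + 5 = -5*d^2 + 14*d + 3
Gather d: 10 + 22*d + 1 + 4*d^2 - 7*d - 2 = 4*d^2 + 15*d + 9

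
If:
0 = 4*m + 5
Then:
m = -5/4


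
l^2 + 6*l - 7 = (l - 1)*(l + 7)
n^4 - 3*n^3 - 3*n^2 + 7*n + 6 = (n - 3)*(n - 2)*(n + 1)^2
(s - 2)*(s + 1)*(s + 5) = s^3 + 4*s^2 - 7*s - 10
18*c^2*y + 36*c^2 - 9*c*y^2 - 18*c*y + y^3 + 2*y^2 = (-6*c + y)*(-3*c + y)*(y + 2)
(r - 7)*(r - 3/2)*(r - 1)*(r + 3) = r^4 - 13*r^3/2 - 19*r^2/2 + 93*r/2 - 63/2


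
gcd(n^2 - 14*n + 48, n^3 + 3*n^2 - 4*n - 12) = 1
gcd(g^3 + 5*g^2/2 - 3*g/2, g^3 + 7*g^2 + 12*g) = g^2 + 3*g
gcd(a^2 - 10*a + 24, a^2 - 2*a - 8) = a - 4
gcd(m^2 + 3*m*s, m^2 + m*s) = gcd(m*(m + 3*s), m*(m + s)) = m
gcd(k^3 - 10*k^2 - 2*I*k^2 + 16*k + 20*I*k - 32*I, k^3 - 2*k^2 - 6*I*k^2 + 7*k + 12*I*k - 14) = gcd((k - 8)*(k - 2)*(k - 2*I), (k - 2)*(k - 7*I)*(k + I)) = k - 2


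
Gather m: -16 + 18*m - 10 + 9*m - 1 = 27*m - 27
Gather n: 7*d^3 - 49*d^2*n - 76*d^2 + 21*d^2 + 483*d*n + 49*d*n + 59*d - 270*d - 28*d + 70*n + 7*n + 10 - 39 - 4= 7*d^3 - 55*d^2 - 239*d + n*(-49*d^2 + 532*d + 77) - 33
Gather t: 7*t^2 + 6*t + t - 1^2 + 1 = 7*t^2 + 7*t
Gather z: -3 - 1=-4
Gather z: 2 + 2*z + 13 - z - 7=z + 8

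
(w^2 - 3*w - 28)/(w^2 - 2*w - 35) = (w + 4)/(w + 5)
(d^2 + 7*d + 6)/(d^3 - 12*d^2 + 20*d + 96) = (d^2 + 7*d + 6)/(d^3 - 12*d^2 + 20*d + 96)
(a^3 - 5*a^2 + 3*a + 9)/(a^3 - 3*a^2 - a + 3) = (a - 3)/(a - 1)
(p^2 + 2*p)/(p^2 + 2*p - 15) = p*(p + 2)/(p^2 + 2*p - 15)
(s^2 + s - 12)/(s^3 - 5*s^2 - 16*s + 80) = (s - 3)/(s^2 - 9*s + 20)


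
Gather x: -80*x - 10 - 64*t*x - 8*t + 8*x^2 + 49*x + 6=-8*t + 8*x^2 + x*(-64*t - 31) - 4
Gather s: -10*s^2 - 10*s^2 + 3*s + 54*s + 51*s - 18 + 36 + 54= -20*s^2 + 108*s + 72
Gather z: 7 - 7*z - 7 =-7*z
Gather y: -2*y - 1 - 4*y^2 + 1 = -4*y^2 - 2*y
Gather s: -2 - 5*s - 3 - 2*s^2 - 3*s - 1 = -2*s^2 - 8*s - 6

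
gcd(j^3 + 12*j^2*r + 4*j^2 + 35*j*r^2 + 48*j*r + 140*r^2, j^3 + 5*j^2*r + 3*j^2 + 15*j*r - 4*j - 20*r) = j^2 + 5*j*r + 4*j + 20*r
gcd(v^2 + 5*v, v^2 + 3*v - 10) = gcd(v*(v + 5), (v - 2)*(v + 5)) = v + 5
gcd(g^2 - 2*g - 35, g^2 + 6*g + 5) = g + 5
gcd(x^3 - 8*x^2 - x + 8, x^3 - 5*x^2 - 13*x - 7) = x + 1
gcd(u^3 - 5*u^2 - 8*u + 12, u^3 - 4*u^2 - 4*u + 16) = u + 2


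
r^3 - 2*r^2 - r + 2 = (r - 2)*(r - 1)*(r + 1)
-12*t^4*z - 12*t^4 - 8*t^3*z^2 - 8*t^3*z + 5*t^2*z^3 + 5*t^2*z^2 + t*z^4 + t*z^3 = (-2*t + z)*(t + z)*(6*t + z)*(t*z + t)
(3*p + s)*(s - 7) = 3*p*s - 21*p + s^2 - 7*s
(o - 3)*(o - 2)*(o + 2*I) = o^3 - 5*o^2 + 2*I*o^2 + 6*o - 10*I*o + 12*I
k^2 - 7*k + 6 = (k - 6)*(k - 1)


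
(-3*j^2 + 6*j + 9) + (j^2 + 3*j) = -2*j^2 + 9*j + 9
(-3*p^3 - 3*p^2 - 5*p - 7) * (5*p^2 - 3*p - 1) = -15*p^5 - 6*p^4 - 13*p^3 - 17*p^2 + 26*p + 7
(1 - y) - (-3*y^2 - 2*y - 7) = 3*y^2 + y + 8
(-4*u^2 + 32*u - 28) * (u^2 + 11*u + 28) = -4*u^4 - 12*u^3 + 212*u^2 + 588*u - 784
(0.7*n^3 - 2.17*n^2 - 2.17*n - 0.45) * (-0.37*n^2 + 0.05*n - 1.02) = -0.259*n^5 + 0.8379*n^4 - 0.0196000000000001*n^3 + 2.2714*n^2 + 2.1909*n + 0.459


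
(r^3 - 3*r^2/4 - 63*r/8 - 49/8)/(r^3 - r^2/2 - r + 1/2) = (8*r^2 - 14*r - 49)/(4*(2*r^2 - 3*r + 1))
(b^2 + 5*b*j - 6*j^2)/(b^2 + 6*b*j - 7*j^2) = (b + 6*j)/(b + 7*j)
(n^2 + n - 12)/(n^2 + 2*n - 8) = (n - 3)/(n - 2)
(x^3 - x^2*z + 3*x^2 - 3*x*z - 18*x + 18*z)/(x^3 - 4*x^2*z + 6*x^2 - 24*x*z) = (x^2 - x*z - 3*x + 3*z)/(x*(x - 4*z))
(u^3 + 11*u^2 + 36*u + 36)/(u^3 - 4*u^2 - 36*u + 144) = (u^2 + 5*u + 6)/(u^2 - 10*u + 24)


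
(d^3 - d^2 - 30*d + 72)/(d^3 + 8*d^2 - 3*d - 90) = (d - 4)/(d + 5)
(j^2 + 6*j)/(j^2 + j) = (j + 6)/(j + 1)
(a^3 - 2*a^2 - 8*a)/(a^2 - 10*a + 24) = a*(a + 2)/(a - 6)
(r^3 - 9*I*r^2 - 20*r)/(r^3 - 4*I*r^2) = (r - 5*I)/r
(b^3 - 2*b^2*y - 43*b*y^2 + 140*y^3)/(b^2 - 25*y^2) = (b^2 + 3*b*y - 28*y^2)/(b + 5*y)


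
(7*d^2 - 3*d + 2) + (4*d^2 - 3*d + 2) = 11*d^2 - 6*d + 4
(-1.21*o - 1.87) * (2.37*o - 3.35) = -2.8677*o^2 - 0.378400000000001*o + 6.2645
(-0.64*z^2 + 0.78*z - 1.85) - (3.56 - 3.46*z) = -0.64*z^2 + 4.24*z - 5.41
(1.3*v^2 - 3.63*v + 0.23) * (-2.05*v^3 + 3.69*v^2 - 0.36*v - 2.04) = -2.665*v^5 + 12.2385*v^4 - 14.3342*v^3 - 0.4965*v^2 + 7.3224*v - 0.4692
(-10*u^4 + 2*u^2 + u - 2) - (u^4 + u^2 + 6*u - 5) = -11*u^4 + u^2 - 5*u + 3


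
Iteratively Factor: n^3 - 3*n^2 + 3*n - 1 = (n - 1)*(n^2 - 2*n + 1) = (n - 1)^2*(n - 1)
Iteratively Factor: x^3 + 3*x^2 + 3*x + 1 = (x + 1)*(x^2 + 2*x + 1) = (x + 1)^2*(x + 1)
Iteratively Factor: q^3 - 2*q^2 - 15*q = (q + 3)*(q^2 - 5*q) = (q - 5)*(q + 3)*(q)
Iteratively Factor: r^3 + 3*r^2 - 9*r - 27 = (r - 3)*(r^2 + 6*r + 9) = (r - 3)*(r + 3)*(r + 3)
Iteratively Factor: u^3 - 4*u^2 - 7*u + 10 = (u - 5)*(u^2 + u - 2) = (u - 5)*(u - 1)*(u + 2)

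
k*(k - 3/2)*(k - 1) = k^3 - 5*k^2/2 + 3*k/2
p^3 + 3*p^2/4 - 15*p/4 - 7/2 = (p - 2)*(p + 1)*(p + 7/4)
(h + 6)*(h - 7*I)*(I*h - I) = I*h^3 + 7*h^2 + 5*I*h^2 + 35*h - 6*I*h - 42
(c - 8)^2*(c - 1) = c^3 - 17*c^2 + 80*c - 64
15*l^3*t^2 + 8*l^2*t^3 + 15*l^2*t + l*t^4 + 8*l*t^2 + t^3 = t*(3*l + t)*(5*l + t)*(l*t + 1)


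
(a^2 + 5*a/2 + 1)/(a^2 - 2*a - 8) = (a + 1/2)/(a - 4)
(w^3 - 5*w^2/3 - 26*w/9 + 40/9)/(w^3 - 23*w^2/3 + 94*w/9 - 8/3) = (3*w^2 - w - 10)/(3*w^2 - 19*w + 6)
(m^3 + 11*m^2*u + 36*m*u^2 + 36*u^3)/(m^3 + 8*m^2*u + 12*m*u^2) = (m + 3*u)/m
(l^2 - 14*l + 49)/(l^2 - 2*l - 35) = (l - 7)/(l + 5)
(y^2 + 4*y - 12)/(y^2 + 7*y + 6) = (y - 2)/(y + 1)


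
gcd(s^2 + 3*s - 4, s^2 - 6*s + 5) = s - 1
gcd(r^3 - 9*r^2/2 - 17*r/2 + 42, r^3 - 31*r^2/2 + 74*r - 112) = r^2 - 15*r/2 + 14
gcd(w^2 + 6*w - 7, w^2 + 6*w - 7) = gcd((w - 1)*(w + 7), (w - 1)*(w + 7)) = w^2 + 6*w - 7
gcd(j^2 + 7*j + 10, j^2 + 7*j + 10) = j^2 + 7*j + 10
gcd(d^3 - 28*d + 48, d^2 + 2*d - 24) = d^2 + 2*d - 24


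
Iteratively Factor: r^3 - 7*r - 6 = (r + 1)*(r^2 - r - 6) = (r - 3)*(r + 1)*(r + 2)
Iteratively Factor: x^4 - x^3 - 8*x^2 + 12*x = (x)*(x^3 - x^2 - 8*x + 12) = x*(x + 3)*(x^2 - 4*x + 4) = x*(x - 2)*(x + 3)*(x - 2)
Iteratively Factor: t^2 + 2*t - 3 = (t - 1)*(t + 3)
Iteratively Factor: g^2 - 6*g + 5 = (g - 1)*(g - 5)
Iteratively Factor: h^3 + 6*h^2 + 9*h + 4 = (h + 4)*(h^2 + 2*h + 1) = (h + 1)*(h + 4)*(h + 1)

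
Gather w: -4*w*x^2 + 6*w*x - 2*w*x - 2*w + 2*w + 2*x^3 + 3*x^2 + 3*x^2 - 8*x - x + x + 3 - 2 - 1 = w*(-4*x^2 + 4*x) + 2*x^3 + 6*x^2 - 8*x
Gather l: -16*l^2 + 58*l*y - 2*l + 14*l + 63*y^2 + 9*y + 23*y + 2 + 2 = -16*l^2 + l*(58*y + 12) + 63*y^2 + 32*y + 4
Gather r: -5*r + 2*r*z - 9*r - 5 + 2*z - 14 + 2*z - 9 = r*(2*z - 14) + 4*z - 28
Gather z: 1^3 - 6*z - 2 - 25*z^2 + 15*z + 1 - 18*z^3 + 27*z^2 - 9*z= -18*z^3 + 2*z^2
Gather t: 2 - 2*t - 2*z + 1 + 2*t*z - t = t*(2*z - 3) - 2*z + 3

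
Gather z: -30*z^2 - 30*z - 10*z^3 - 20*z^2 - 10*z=-10*z^3 - 50*z^2 - 40*z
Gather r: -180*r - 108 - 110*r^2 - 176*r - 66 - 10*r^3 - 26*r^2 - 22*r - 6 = -10*r^3 - 136*r^2 - 378*r - 180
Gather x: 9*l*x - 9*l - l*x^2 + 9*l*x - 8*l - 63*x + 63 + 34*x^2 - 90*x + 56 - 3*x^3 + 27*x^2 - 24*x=-17*l - 3*x^3 + x^2*(61 - l) + x*(18*l - 177) + 119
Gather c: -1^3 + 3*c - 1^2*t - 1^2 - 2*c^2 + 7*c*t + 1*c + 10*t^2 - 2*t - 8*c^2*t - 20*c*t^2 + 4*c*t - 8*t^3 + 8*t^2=c^2*(-8*t - 2) + c*(-20*t^2 + 11*t + 4) - 8*t^3 + 18*t^2 - 3*t - 2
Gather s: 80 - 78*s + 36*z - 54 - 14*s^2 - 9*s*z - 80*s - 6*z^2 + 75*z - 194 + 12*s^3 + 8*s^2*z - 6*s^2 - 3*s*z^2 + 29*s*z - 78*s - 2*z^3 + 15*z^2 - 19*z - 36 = 12*s^3 + s^2*(8*z - 20) + s*(-3*z^2 + 20*z - 236) - 2*z^3 + 9*z^2 + 92*z - 204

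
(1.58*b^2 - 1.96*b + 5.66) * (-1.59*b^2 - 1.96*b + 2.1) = -2.5122*b^4 + 0.0196000000000001*b^3 - 1.8398*b^2 - 15.2096*b + 11.886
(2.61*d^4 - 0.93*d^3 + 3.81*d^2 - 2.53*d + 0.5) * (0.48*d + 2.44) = 1.2528*d^5 + 5.922*d^4 - 0.4404*d^3 + 8.082*d^2 - 5.9332*d + 1.22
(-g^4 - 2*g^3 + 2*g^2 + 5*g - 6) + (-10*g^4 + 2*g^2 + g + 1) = -11*g^4 - 2*g^3 + 4*g^2 + 6*g - 5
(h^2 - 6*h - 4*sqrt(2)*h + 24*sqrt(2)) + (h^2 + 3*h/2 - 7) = 2*h^2 - 4*sqrt(2)*h - 9*h/2 - 7 + 24*sqrt(2)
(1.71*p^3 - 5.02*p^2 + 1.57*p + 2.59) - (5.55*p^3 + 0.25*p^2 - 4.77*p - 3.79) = -3.84*p^3 - 5.27*p^2 + 6.34*p + 6.38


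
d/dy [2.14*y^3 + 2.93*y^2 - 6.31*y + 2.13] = 6.42*y^2 + 5.86*y - 6.31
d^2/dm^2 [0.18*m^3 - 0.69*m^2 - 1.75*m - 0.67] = 1.08*m - 1.38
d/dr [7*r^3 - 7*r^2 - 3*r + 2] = 21*r^2 - 14*r - 3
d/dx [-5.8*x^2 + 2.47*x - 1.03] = 2.47 - 11.6*x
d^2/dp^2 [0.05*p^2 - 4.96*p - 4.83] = 0.100000000000000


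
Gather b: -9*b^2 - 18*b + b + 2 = -9*b^2 - 17*b + 2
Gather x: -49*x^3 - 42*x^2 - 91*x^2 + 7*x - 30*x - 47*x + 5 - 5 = -49*x^3 - 133*x^2 - 70*x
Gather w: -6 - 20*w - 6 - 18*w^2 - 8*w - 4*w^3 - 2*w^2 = -4*w^3 - 20*w^2 - 28*w - 12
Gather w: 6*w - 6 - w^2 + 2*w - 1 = -w^2 + 8*w - 7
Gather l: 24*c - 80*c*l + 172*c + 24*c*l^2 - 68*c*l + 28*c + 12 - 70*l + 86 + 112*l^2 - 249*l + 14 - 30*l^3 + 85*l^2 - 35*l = 224*c - 30*l^3 + l^2*(24*c + 197) + l*(-148*c - 354) + 112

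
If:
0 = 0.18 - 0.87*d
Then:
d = 0.21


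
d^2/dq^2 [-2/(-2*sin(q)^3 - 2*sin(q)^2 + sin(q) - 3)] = 2*((sin(q) - 9*sin(3*q) - 8*cos(2*q))*(2*sin(q)^3 + 2*sin(q)^2 - sin(q) + 3)/2 + 2*(6*sin(q)^2 + 4*sin(q) - 1)^2*cos(q)^2)/(2*sin(q)^3 + 2*sin(q)^2 - sin(q) + 3)^3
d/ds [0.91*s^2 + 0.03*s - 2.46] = 1.82*s + 0.03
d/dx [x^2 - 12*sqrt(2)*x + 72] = 2*x - 12*sqrt(2)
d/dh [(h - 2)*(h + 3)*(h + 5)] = 3*h^2 + 12*h - 1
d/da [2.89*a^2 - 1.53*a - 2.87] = 5.78*a - 1.53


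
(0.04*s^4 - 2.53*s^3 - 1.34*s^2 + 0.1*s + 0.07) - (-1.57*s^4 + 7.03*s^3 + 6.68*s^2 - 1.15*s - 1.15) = 1.61*s^4 - 9.56*s^3 - 8.02*s^2 + 1.25*s + 1.22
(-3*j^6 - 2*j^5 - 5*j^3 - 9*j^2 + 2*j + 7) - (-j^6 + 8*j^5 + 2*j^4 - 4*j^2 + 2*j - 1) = -2*j^6 - 10*j^5 - 2*j^4 - 5*j^3 - 5*j^2 + 8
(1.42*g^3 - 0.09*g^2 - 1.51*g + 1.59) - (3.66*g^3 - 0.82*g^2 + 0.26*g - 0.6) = -2.24*g^3 + 0.73*g^2 - 1.77*g + 2.19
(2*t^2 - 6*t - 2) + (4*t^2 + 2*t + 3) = 6*t^2 - 4*t + 1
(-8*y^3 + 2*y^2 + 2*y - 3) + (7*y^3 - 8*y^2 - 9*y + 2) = -y^3 - 6*y^2 - 7*y - 1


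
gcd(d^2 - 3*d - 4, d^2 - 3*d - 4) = d^2 - 3*d - 4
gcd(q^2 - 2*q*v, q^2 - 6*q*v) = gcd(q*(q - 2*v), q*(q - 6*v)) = q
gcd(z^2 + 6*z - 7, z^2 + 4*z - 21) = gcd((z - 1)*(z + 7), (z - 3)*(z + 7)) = z + 7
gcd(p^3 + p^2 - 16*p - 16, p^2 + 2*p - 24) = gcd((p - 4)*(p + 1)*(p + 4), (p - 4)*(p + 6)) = p - 4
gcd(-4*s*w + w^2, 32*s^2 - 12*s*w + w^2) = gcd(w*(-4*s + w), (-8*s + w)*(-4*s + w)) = 4*s - w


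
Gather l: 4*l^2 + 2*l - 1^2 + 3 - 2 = 4*l^2 + 2*l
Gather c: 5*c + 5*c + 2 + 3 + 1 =10*c + 6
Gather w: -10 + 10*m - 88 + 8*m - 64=18*m - 162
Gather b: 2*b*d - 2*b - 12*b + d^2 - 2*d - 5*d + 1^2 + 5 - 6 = b*(2*d - 14) + d^2 - 7*d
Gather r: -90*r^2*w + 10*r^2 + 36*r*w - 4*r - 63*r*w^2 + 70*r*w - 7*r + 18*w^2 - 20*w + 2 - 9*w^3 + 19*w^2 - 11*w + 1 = r^2*(10 - 90*w) + r*(-63*w^2 + 106*w - 11) - 9*w^3 + 37*w^2 - 31*w + 3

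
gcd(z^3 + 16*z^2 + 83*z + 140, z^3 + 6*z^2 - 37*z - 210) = z^2 + 12*z + 35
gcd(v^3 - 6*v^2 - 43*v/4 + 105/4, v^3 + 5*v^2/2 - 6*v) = v - 3/2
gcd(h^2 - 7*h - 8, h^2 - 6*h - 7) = h + 1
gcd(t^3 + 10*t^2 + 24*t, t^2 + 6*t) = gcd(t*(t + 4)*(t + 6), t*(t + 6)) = t^2 + 6*t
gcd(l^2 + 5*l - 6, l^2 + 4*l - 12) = l + 6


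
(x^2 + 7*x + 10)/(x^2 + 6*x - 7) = (x^2 + 7*x + 10)/(x^2 + 6*x - 7)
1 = 1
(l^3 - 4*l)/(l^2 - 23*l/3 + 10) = 3*l*(l^2 - 4)/(3*l^2 - 23*l + 30)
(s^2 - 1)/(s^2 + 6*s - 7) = (s + 1)/(s + 7)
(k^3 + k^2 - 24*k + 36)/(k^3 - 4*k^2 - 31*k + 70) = (k^2 + 3*k - 18)/(k^2 - 2*k - 35)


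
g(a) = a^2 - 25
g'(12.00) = 24.00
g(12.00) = 119.00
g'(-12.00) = -24.00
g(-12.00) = 119.00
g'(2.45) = 4.90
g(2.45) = -19.00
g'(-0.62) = -1.24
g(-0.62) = -24.62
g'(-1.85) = -3.70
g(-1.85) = -21.58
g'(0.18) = 0.36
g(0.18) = -24.97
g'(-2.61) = -5.22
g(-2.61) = -18.19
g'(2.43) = 4.86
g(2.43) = -19.10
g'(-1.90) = -3.80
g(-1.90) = -21.39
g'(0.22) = 0.44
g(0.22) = -24.95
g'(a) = 2*a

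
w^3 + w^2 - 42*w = w*(w - 6)*(w + 7)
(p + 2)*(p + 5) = p^2 + 7*p + 10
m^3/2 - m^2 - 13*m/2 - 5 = (m/2 + 1/2)*(m - 5)*(m + 2)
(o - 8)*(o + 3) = o^2 - 5*o - 24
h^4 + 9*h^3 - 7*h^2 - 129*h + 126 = (h - 3)*(h - 1)*(h + 6)*(h + 7)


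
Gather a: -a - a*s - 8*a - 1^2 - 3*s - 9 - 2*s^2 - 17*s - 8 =a*(-s - 9) - 2*s^2 - 20*s - 18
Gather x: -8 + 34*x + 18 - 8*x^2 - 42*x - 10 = -8*x^2 - 8*x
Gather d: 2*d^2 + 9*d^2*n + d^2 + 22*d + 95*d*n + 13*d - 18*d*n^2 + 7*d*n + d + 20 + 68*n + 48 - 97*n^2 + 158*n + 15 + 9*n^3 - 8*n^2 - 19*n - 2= d^2*(9*n + 3) + d*(-18*n^2 + 102*n + 36) + 9*n^3 - 105*n^2 + 207*n + 81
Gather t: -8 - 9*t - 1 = -9*t - 9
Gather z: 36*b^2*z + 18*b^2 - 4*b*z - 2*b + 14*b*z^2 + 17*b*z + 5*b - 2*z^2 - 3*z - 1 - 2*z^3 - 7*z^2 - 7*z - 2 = 18*b^2 + 3*b - 2*z^3 + z^2*(14*b - 9) + z*(36*b^2 + 13*b - 10) - 3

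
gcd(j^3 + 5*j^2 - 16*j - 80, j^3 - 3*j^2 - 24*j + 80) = j^2 + j - 20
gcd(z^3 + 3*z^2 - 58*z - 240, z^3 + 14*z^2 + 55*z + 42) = z + 6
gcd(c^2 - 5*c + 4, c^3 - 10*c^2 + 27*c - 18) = c - 1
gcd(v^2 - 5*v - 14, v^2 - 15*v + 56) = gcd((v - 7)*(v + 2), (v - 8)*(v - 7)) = v - 7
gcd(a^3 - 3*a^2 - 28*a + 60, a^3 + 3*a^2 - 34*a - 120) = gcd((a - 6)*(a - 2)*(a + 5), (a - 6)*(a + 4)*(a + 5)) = a^2 - a - 30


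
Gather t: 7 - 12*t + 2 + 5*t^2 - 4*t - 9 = 5*t^2 - 16*t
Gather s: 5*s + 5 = 5*s + 5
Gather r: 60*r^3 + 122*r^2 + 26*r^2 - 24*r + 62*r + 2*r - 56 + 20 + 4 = 60*r^3 + 148*r^2 + 40*r - 32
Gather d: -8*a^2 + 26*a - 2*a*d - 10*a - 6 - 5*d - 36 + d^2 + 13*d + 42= -8*a^2 + 16*a + d^2 + d*(8 - 2*a)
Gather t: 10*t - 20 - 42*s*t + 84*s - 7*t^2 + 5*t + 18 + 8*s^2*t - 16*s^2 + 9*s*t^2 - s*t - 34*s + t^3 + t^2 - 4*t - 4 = -16*s^2 + 50*s + t^3 + t^2*(9*s - 6) + t*(8*s^2 - 43*s + 11) - 6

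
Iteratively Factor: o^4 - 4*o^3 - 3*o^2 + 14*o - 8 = (o - 4)*(o^3 - 3*o + 2) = (o - 4)*(o + 2)*(o^2 - 2*o + 1) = (o - 4)*(o - 1)*(o + 2)*(o - 1)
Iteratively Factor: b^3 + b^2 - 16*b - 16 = (b + 4)*(b^2 - 3*b - 4) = (b - 4)*(b + 4)*(b + 1)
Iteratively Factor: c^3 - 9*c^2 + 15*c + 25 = (c + 1)*(c^2 - 10*c + 25) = (c - 5)*(c + 1)*(c - 5)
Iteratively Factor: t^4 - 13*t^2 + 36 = (t - 2)*(t^3 + 2*t^2 - 9*t - 18) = (t - 2)*(t + 2)*(t^2 - 9) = (t - 2)*(t + 2)*(t + 3)*(t - 3)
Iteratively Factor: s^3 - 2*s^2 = (s)*(s^2 - 2*s) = s*(s - 2)*(s)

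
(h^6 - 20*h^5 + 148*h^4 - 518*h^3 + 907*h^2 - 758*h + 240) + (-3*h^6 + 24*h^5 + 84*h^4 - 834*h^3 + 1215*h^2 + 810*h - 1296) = -2*h^6 + 4*h^5 + 232*h^4 - 1352*h^3 + 2122*h^2 + 52*h - 1056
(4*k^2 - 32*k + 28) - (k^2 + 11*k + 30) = 3*k^2 - 43*k - 2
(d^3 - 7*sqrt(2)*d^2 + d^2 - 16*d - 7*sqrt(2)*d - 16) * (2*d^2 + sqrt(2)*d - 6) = 2*d^5 - 13*sqrt(2)*d^4 + 2*d^4 - 52*d^3 - 13*sqrt(2)*d^3 - 52*d^2 + 26*sqrt(2)*d^2 + 26*sqrt(2)*d + 96*d + 96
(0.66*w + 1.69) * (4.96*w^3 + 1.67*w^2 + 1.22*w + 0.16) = 3.2736*w^4 + 9.4846*w^3 + 3.6275*w^2 + 2.1674*w + 0.2704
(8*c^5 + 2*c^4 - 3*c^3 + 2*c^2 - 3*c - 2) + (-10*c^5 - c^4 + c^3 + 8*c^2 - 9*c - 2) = -2*c^5 + c^4 - 2*c^3 + 10*c^2 - 12*c - 4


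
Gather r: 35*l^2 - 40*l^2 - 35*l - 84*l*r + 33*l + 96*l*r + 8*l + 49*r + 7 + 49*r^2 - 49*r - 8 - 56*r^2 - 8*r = -5*l^2 + 6*l - 7*r^2 + r*(12*l - 8) - 1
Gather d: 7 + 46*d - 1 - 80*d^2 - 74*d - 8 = -80*d^2 - 28*d - 2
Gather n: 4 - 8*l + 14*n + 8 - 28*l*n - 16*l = -24*l + n*(14 - 28*l) + 12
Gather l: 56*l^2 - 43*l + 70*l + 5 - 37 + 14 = 56*l^2 + 27*l - 18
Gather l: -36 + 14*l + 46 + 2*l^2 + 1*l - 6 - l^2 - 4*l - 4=l^2 + 11*l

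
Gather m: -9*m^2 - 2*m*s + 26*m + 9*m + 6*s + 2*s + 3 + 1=-9*m^2 + m*(35 - 2*s) + 8*s + 4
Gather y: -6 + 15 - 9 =0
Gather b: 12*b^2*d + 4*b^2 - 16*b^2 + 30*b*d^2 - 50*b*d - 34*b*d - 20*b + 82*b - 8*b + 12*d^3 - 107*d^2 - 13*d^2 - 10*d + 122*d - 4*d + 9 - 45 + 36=b^2*(12*d - 12) + b*(30*d^2 - 84*d + 54) + 12*d^3 - 120*d^2 + 108*d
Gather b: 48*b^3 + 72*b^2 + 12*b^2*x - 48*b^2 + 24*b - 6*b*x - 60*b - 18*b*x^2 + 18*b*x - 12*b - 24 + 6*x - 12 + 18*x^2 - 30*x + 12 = 48*b^3 + b^2*(12*x + 24) + b*(-18*x^2 + 12*x - 48) + 18*x^2 - 24*x - 24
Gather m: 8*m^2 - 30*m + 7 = 8*m^2 - 30*m + 7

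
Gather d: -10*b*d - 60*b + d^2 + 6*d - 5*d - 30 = -60*b + d^2 + d*(1 - 10*b) - 30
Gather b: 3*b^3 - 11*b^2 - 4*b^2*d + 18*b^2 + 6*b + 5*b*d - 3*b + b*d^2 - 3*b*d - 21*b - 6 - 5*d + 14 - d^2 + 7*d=3*b^3 + b^2*(7 - 4*d) + b*(d^2 + 2*d - 18) - d^2 + 2*d + 8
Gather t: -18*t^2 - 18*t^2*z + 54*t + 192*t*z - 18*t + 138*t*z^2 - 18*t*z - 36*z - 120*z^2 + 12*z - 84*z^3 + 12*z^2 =t^2*(-18*z - 18) + t*(138*z^2 + 174*z + 36) - 84*z^3 - 108*z^2 - 24*z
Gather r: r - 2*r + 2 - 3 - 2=-r - 3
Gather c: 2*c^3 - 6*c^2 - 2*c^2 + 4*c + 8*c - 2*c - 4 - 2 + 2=2*c^3 - 8*c^2 + 10*c - 4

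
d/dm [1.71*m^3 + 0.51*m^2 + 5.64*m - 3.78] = 5.13*m^2 + 1.02*m + 5.64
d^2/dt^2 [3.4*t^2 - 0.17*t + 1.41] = 6.80000000000000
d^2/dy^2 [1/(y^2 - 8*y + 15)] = 2*(-y^2 + 8*y + 4*(y - 4)^2 - 15)/(y^2 - 8*y + 15)^3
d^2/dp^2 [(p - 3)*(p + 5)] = 2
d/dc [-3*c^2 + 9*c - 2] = 9 - 6*c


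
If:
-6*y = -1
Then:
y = 1/6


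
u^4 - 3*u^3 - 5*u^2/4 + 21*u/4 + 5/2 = (u - 5/2)*(u - 2)*(u + 1/2)*(u + 1)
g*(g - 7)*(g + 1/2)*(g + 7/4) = g^4 - 19*g^3/4 - 119*g^2/8 - 49*g/8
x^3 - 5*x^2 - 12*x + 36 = (x - 6)*(x - 2)*(x + 3)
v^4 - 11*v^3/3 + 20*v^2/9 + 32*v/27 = v*(v - 8/3)*(v - 4/3)*(v + 1/3)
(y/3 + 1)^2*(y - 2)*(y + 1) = y^4/9 + 5*y^3/9 + y^2/9 - 7*y/3 - 2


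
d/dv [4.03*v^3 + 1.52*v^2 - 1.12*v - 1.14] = 12.09*v^2 + 3.04*v - 1.12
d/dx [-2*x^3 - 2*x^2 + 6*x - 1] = -6*x^2 - 4*x + 6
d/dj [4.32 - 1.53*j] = -1.53000000000000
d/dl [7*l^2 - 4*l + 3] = 14*l - 4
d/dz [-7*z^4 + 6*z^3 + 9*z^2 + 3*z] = -28*z^3 + 18*z^2 + 18*z + 3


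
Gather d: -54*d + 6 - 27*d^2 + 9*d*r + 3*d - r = -27*d^2 + d*(9*r - 51) - r + 6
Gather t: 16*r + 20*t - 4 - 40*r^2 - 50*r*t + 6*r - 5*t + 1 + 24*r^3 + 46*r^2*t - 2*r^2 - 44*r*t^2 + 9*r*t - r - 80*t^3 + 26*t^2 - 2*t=24*r^3 - 42*r^2 + 21*r - 80*t^3 + t^2*(26 - 44*r) + t*(46*r^2 - 41*r + 13) - 3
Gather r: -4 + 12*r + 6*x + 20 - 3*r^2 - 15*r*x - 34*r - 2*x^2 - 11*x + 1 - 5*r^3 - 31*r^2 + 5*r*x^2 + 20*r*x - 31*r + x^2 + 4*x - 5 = -5*r^3 - 34*r^2 + r*(5*x^2 + 5*x - 53) - x^2 - x + 12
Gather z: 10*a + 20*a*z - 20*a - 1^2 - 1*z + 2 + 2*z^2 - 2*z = -10*a + 2*z^2 + z*(20*a - 3) + 1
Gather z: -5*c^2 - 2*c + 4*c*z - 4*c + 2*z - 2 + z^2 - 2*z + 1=-5*c^2 + 4*c*z - 6*c + z^2 - 1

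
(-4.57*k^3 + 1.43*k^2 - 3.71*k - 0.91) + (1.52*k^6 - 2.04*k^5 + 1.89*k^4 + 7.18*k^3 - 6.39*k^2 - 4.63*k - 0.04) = 1.52*k^6 - 2.04*k^5 + 1.89*k^4 + 2.61*k^3 - 4.96*k^2 - 8.34*k - 0.95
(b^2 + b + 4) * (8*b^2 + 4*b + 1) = 8*b^4 + 12*b^3 + 37*b^2 + 17*b + 4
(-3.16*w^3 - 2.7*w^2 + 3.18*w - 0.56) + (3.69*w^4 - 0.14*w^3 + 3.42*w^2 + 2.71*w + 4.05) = 3.69*w^4 - 3.3*w^3 + 0.72*w^2 + 5.89*w + 3.49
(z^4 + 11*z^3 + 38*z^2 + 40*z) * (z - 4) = z^5 + 7*z^4 - 6*z^3 - 112*z^2 - 160*z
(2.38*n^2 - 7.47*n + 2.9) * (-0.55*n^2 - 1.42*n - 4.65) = -1.309*n^4 + 0.728900000000001*n^3 - 2.0546*n^2 + 30.6175*n - 13.485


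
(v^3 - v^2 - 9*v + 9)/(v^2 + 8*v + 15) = (v^2 - 4*v + 3)/(v + 5)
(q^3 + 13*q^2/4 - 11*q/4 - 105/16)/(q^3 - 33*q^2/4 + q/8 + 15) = (q + 7/2)/(q - 8)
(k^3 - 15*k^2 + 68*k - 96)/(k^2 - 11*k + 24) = k - 4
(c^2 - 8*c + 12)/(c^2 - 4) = (c - 6)/(c + 2)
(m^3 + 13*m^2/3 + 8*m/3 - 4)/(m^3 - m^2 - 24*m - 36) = (m - 2/3)/(m - 6)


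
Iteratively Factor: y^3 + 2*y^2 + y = (y)*(y^2 + 2*y + 1) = y*(y + 1)*(y + 1)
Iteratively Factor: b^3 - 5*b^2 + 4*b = (b - 1)*(b^2 - 4*b) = (b - 4)*(b - 1)*(b)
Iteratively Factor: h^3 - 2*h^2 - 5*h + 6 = (h - 1)*(h^2 - h - 6) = (h - 1)*(h + 2)*(h - 3)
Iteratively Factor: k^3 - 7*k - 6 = (k - 3)*(k^2 + 3*k + 2) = (k - 3)*(k + 2)*(k + 1)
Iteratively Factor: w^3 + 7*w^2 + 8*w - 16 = (w + 4)*(w^2 + 3*w - 4) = (w + 4)^2*(w - 1)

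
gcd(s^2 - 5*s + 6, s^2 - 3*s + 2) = s - 2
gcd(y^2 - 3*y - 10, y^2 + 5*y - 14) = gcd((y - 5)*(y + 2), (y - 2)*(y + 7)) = 1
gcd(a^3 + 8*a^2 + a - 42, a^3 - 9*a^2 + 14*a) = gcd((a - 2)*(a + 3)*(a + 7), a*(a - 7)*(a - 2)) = a - 2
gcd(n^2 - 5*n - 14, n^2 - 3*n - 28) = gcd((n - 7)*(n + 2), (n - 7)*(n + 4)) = n - 7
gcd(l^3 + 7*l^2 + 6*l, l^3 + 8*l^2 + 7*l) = l^2 + l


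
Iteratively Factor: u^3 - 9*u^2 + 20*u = (u - 4)*(u^2 - 5*u) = (u - 5)*(u - 4)*(u)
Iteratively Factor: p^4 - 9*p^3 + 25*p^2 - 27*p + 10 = (p - 1)*(p^3 - 8*p^2 + 17*p - 10) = (p - 1)^2*(p^2 - 7*p + 10) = (p - 5)*(p - 1)^2*(p - 2)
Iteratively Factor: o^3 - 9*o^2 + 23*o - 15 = (o - 1)*(o^2 - 8*o + 15) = (o - 3)*(o - 1)*(o - 5)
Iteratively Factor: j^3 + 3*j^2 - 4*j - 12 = (j + 3)*(j^2 - 4) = (j - 2)*(j + 3)*(j + 2)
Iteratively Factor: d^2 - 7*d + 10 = (d - 2)*(d - 5)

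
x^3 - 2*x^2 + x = x*(x - 1)^2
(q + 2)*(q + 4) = q^2 + 6*q + 8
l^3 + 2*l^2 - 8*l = l*(l - 2)*(l + 4)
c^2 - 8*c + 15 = (c - 5)*(c - 3)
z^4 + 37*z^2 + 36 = (z - 6*I)*(z - I)*(z + I)*(z + 6*I)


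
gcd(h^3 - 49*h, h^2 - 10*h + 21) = h - 7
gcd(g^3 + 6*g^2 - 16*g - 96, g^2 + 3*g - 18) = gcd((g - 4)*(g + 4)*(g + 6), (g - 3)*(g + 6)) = g + 6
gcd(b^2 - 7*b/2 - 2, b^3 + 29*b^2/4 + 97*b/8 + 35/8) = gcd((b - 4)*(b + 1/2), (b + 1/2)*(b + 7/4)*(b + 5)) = b + 1/2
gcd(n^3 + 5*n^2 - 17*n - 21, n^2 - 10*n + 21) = n - 3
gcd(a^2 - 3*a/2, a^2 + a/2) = a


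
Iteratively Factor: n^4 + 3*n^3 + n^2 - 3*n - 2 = (n - 1)*(n^3 + 4*n^2 + 5*n + 2) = (n - 1)*(n + 1)*(n^2 + 3*n + 2) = (n - 1)*(n + 1)^2*(n + 2)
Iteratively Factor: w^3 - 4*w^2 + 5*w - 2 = (w - 2)*(w^2 - 2*w + 1) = (w - 2)*(w - 1)*(w - 1)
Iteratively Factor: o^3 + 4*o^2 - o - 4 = (o - 1)*(o^2 + 5*o + 4) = (o - 1)*(o + 4)*(o + 1)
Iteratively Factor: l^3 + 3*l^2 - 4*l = (l - 1)*(l^2 + 4*l) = (l - 1)*(l + 4)*(l)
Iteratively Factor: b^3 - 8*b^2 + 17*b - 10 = (b - 2)*(b^2 - 6*b + 5) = (b - 5)*(b - 2)*(b - 1)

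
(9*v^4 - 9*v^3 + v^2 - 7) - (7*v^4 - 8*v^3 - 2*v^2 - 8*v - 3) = 2*v^4 - v^3 + 3*v^2 + 8*v - 4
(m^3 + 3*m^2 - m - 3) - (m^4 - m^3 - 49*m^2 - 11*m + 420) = -m^4 + 2*m^3 + 52*m^2 + 10*m - 423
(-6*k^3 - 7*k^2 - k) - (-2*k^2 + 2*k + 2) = -6*k^3 - 5*k^2 - 3*k - 2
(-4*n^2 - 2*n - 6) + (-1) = -4*n^2 - 2*n - 7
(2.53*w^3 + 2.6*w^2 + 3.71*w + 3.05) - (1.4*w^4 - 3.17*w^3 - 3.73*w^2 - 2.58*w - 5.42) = -1.4*w^4 + 5.7*w^3 + 6.33*w^2 + 6.29*w + 8.47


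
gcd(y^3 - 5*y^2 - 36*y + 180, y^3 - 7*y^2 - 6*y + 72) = y - 6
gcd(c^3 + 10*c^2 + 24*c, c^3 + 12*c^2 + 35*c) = c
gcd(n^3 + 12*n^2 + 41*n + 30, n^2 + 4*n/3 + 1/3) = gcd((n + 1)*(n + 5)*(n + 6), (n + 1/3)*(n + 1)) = n + 1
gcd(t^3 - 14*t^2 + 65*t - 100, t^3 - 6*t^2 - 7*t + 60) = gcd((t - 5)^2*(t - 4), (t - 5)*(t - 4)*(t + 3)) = t^2 - 9*t + 20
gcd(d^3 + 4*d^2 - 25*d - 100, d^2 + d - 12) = d + 4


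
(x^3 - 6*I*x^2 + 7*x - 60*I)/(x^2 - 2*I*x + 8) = (x^2 - 2*I*x + 15)/(x + 2*I)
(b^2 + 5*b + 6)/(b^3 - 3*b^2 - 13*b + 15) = (b + 2)/(b^2 - 6*b + 5)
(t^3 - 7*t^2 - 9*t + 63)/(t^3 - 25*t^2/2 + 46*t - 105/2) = 2*(t + 3)/(2*t - 5)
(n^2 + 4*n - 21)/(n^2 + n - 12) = (n + 7)/(n + 4)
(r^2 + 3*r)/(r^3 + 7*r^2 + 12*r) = 1/(r + 4)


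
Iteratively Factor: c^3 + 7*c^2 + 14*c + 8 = (c + 2)*(c^2 + 5*c + 4) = (c + 2)*(c + 4)*(c + 1)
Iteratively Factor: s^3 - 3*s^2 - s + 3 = (s - 3)*(s^2 - 1) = (s - 3)*(s + 1)*(s - 1)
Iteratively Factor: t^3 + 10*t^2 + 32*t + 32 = (t + 4)*(t^2 + 6*t + 8) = (t + 2)*(t + 4)*(t + 4)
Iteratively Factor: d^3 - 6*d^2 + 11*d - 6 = (d - 3)*(d^2 - 3*d + 2) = (d - 3)*(d - 1)*(d - 2)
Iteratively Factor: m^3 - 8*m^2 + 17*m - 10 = (m - 5)*(m^2 - 3*m + 2) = (m - 5)*(m - 1)*(m - 2)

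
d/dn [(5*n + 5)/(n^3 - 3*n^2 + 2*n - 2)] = 10*(-n^3 + 3*n - 2)/(n^6 - 6*n^5 + 13*n^4 - 16*n^3 + 16*n^2 - 8*n + 4)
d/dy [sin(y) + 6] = cos(y)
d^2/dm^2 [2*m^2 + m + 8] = 4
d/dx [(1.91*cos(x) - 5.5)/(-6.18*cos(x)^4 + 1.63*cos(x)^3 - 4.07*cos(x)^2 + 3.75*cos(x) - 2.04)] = (-35.4114*cos(x)^4 + 142.1866*cos(x)^3 - 34.6687*cos(x)^2 + 44.77*cos(x) - 16.7286)*sin(x)/(38.1924*cos(x)^8 - 20.1468*cos(x)^7 + 52.9621*cos(x)^6 - 59.6182*cos(x)^5 + 54.0043*cos(x)^4 - 37.1754*cos(x)^3 + 30.6681*cos(x)^2 - 15.3*cos(x) + 4.1616)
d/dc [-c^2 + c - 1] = 1 - 2*c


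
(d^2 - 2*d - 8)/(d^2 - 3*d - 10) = (d - 4)/(d - 5)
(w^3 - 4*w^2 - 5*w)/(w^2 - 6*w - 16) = w*(-w^2 + 4*w + 5)/(-w^2 + 6*w + 16)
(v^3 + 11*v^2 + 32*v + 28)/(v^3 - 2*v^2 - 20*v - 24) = (v + 7)/(v - 6)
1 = 1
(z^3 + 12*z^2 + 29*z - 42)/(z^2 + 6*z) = z + 6 - 7/z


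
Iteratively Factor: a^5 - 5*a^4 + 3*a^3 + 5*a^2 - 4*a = (a)*(a^4 - 5*a^3 + 3*a^2 + 5*a - 4) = a*(a - 1)*(a^3 - 4*a^2 - a + 4) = a*(a - 4)*(a - 1)*(a^2 - 1) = a*(a - 4)*(a - 1)^2*(a + 1)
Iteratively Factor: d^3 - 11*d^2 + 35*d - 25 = (d - 5)*(d^2 - 6*d + 5) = (d - 5)^2*(d - 1)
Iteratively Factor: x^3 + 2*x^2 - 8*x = (x - 2)*(x^2 + 4*x) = x*(x - 2)*(x + 4)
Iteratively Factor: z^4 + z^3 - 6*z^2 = (z + 3)*(z^3 - 2*z^2) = (z - 2)*(z + 3)*(z^2) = z*(z - 2)*(z + 3)*(z)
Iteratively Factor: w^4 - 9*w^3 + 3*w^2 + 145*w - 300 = (w + 4)*(w^3 - 13*w^2 + 55*w - 75) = (w - 3)*(w + 4)*(w^2 - 10*w + 25) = (w - 5)*(w - 3)*(w + 4)*(w - 5)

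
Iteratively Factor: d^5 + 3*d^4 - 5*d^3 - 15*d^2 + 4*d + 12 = (d + 3)*(d^4 - 5*d^2 + 4) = (d - 2)*(d + 3)*(d^3 + 2*d^2 - d - 2) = (d - 2)*(d + 2)*(d + 3)*(d^2 - 1) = (d - 2)*(d - 1)*(d + 2)*(d + 3)*(d + 1)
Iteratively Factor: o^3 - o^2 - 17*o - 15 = (o - 5)*(o^2 + 4*o + 3) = (o - 5)*(o + 1)*(o + 3)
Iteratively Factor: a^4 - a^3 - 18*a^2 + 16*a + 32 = (a - 4)*(a^3 + 3*a^2 - 6*a - 8) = (a - 4)*(a - 2)*(a^2 + 5*a + 4) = (a - 4)*(a - 2)*(a + 1)*(a + 4)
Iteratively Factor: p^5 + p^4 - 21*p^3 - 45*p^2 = (p - 5)*(p^4 + 6*p^3 + 9*p^2) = (p - 5)*(p + 3)*(p^3 + 3*p^2) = p*(p - 5)*(p + 3)*(p^2 + 3*p) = p^2*(p - 5)*(p + 3)*(p + 3)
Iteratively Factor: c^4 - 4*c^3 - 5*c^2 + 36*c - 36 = (c + 3)*(c^3 - 7*c^2 + 16*c - 12) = (c - 3)*(c + 3)*(c^2 - 4*c + 4) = (c - 3)*(c - 2)*(c + 3)*(c - 2)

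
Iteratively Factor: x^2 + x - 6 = (x - 2)*(x + 3)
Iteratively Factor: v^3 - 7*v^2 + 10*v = (v - 5)*(v^2 - 2*v) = v*(v - 5)*(v - 2)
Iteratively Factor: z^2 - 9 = (z + 3)*(z - 3)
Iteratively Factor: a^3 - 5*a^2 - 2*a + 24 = (a - 4)*(a^2 - a - 6) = (a - 4)*(a - 3)*(a + 2)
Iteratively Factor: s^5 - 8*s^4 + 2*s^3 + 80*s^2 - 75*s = (s - 1)*(s^4 - 7*s^3 - 5*s^2 + 75*s) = (s - 1)*(s + 3)*(s^3 - 10*s^2 + 25*s) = s*(s - 1)*(s + 3)*(s^2 - 10*s + 25) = s*(s - 5)*(s - 1)*(s + 3)*(s - 5)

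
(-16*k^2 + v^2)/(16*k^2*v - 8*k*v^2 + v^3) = (4*k + v)/(v*(-4*k + v))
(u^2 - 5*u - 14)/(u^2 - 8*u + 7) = (u + 2)/(u - 1)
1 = 1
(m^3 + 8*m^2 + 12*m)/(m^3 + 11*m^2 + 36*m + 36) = m/(m + 3)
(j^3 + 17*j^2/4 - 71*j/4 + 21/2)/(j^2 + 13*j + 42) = (4*j^2 - 11*j + 6)/(4*(j + 6))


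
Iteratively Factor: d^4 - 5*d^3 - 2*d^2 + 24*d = (d - 3)*(d^3 - 2*d^2 - 8*d) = d*(d - 3)*(d^2 - 2*d - 8) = d*(d - 3)*(d + 2)*(d - 4)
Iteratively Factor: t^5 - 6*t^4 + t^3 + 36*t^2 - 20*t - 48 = (t - 4)*(t^4 - 2*t^3 - 7*t^2 + 8*t + 12) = (t - 4)*(t + 2)*(t^3 - 4*t^2 + t + 6) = (t - 4)*(t - 3)*(t + 2)*(t^2 - t - 2) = (t - 4)*(t - 3)*(t + 1)*(t + 2)*(t - 2)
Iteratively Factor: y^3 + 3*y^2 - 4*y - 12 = (y + 3)*(y^2 - 4) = (y + 2)*(y + 3)*(y - 2)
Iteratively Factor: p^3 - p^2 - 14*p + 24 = (p + 4)*(p^2 - 5*p + 6) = (p - 2)*(p + 4)*(p - 3)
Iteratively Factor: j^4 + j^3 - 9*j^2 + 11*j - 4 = (j + 4)*(j^3 - 3*j^2 + 3*j - 1) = (j - 1)*(j + 4)*(j^2 - 2*j + 1) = (j - 1)^2*(j + 4)*(j - 1)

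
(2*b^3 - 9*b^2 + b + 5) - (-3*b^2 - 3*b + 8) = 2*b^3 - 6*b^2 + 4*b - 3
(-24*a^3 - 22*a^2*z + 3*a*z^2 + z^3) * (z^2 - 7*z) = -24*a^3*z^2 + 168*a^3*z - 22*a^2*z^3 + 154*a^2*z^2 + 3*a*z^4 - 21*a*z^3 + z^5 - 7*z^4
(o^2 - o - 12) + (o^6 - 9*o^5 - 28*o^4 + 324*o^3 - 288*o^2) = o^6 - 9*o^5 - 28*o^4 + 324*o^3 - 287*o^2 - o - 12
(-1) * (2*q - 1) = 1 - 2*q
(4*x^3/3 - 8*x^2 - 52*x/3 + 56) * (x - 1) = 4*x^4/3 - 28*x^3/3 - 28*x^2/3 + 220*x/3 - 56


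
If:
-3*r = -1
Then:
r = 1/3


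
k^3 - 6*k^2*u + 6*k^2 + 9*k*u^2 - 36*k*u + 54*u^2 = (k + 6)*(k - 3*u)^2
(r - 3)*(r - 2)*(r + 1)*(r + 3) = r^4 - r^3 - 11*r^2 + 9*r + 18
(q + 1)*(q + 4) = q^2 + 5*q + 4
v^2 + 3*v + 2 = (v + 1)*(v + 2)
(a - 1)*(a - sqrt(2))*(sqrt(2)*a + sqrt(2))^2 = 2*a^4 - 2*sqrt(2)*a^3 + 2*a^3 - 2*sqrt(2)*a^2 - 2*a^2 - 2*a + 2*sqrt(2)*a + 2*sqrt(2)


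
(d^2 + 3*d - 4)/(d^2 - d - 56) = (-d^2 - 3*d + 4)/(-d^2 + d + 56)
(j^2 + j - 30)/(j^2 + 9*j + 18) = (j - 5)/(j + 3)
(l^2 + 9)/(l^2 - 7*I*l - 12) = (l + 3*I)/(l - 4*I)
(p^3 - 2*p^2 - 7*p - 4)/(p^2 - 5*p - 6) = (p^2 - 3*p - 4)/(p - 6)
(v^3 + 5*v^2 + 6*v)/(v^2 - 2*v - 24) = v*(v^2 + 5*v + 6)/(v^2 - 2*v - 24)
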